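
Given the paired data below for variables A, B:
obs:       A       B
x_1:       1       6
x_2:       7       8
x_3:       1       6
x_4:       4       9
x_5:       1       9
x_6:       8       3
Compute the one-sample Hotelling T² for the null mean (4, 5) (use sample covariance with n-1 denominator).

Step 1 — sample mean vector:
  mean(A) = (1 + 7 + 1 + 4 + 1 + 8) / 6 = 22/6 = 3.6667
  mean(B) = (6 + 8 + 6 + 9 + 9 + 3) / 6 = 41/6 = 6.8333
  x̄ = (3.6667, 6.8333),  deviation x̄ - mu_0 = (3.6667, 6.8333) - (4, 5) = (-0.3333, 1.8333).

Step 2 — sample covariance matrix, S[i,j] = (1/(n-1)) · Σ_k (x_{k,i} - mean_i) · (x_{k,j} - mean_j), divisor n-1 = 5:
  S[A,A] = ((-2.6667)·(-2.6667) + (3.3333)·(3.3333) + (-2.6667)·(-2.6667) + (0.3333)·(0.3333) + (-2.6667)·(-2.6667) + (4.3333)·(4.3333)) / 5 = 51.3333/5 = 10.2667
  S[A,B] = ((-2.6667)·(-0.8333) + (3.3333)·(1.1667) + (-2.6667)·(-0.8333) + (0.3333)·(2.1667) + (-2.6667)·(2.1667) + (4.3333)·(-3.8333)) / 5 = -13.3333/5 = -2.6667
  S[B,B] = ((-0.8333)·(-0.8333) + (1.1667)·(1.1667) + (-0.8333)·(-0.8333) + (2.1667)·(2.1667) + (2.1667)·(2.1667) + (-3.8333)·(-3.8333)) / 5 = 26.8333/5 = 5.3667
  S = [[10.2667, -2.6667],
 [-2.6667, 5.3667]].

Step 3 — invert S. det(S) = 10.2667·5.3667 - (-2.6667)² = 47.9867.
  S^{-1} = (1/det) · [[d, -b], [-b, a]] = [[0.1118, 0.0556],
 [0.0556, 0.2139]].

Step 4 — quadratic form (x̄ - mu_0)^T · S^{-1} · (x̄ - mu_0):
  S^{-1} · (x̄ - mu_0) = (0.0646, 0.3737),
  (x̄ - mu_0)^T · [...] = (-0.3333)·(0.0646) + (1.8333)·(0.3737) = 0.6636.

Step 5 — scale by n: T² = 6 · 0.6636 = 3.9817.

T² ≈ 3.9817


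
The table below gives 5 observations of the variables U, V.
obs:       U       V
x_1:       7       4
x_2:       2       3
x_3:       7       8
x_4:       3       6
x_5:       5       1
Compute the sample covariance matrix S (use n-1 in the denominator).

Step 1 — column means:
  mean(U) = (7 + 2 + 7 + 3 + 5) / 5 = 24/5 = 4.8
  mean(V) = (4 + 3 + 8 + 6 + 1) / 5 = 22/5 = 4.4

Step 2 — sample covariance S[i,j] = (1/(n-1)) · Σ_k (x_{k,i} - mean_i) · (x_{k,j} - mean_j), with n-1 = 4.
  S[U,U] = ((2.2)·(2.2) + (-2.8)·(-2.8) + (2.2)·(2.2) + (-1.8)·(-1.8) + (0.2)·(0.2)) / 4 = 20.8/4 = 5.2
  S[U,V] = ((2.2)·(-0.4) + (-2.8)·(-1.4) + (2.2)·(3.6) + (-1.8)·(1.6) + (0.2)·(-3.4)) / 4 = 7.4/4 = 1.85
  S[V,V] = ((-0.4)·(-0.4) + (-1.4)·(-1.4) + (3.6)·(3.6) + (1.6)·(1.6) + (-3.4)·(-3.4)) / 4 = 29.2/4 = 7.3

S is symmetric (S[j,i] = S[i,j]). Assembling:

S = [[5.2, 1.85],
 [1.85, 7.3]]


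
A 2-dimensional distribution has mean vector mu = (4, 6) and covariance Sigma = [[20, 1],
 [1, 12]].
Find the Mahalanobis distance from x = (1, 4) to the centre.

Step 1 — centre the observation: (x - mu) = (-3, -2).

Step 2 — invert Sigma. det(Sigma) = 20·12 - (1)² = 239.
  Sigma^{-1} = (1/det) · [[d, -b], [-b, a]] = [[0.0502, -0.0042],
 [-0.0042, 0.0837]].

Step 3 — form the quadratic (x - mu)^T · Sigma^{-1} · (x - mu):
  Sigma^{-1} · (x - mu) = (-0.1423, -0.1548).
  (x - mu)^T · [Sigma^{-1} · (x - mu)] = (-3)·(-0.1423) + (-2)·(-0.1548) = 0.7364.

Step 4 — take square root: d = √(0.7364) ≈ 0.8581.

d(x, mu) = √(0.7364) ≈ 0.8581


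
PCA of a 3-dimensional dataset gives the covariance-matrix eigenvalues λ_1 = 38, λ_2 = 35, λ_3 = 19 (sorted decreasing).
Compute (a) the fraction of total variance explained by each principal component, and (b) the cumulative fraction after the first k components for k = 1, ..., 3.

Step 1 — total variance = trace(Sigma) = Σ λ_i = 38 + 35 + 19 = 92.

Step 2 — fraction explained by component i = λ_i / Σ λ:
  PC1: 38/92 = 0.413
  PC2: 35/92 = 0.3804
  PC3: 19/92 = 0.2065

Step 3 — cumulative fraction after k components = (λ_1 + ... + λ_k) / Σ λ:
  k = 1: 38/92 = 0.413
  k = 2: (38 + 35)/92 = 73/92 = 0.7935
  k = 3: (38 + 35 + 19)/92 = 92/92 = 1

Summary (fraction, with percent):

explained: PC1 0.413 (41.3%), PC2 0.3804 (38.04%), PC3 0.2065 (20.65%);  cumulative: 0.413, 0.7935, 1


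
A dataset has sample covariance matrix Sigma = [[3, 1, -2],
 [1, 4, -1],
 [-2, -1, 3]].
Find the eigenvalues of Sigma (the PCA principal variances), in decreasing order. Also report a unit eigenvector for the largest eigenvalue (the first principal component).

Step 1 — characteristic polynomial p(λ) = det(λI - Sigma) = λ³ - tr·λ² + c_1·λ - det, where tr = trace, c_1 = sum of the principal 2×2 minors, det = det(Sigma):
  tr = 3 + 4 + 3 = 10,
  c_1 = (3·4 - (1)²) + (3·3 - (-2)²) + (4·3 - (-1)²) = 11 + 5 + 11 = 27,
  det = 3·(4·3 - (-1)²) - (1)·((1)·3 - (-1)·(-2)) + (-2)·((1)·(-1) - 4·(-2)) = 3·(11) - (1)·(1) + (-2)·(7) = 18.
  So p(λ) = λ³ - 10λ² + 27λ - 18.
Step 2 — look for an integer root (rational root theorem: any rational root is an integer divisor of 18). Testing λ = 1:
  p(1) = 1 - 10 + 27 - 18 = 0  ✓
  Dividing out (λ - 1): p(λ) = (λ - 1)(λ² - 9λ + 18).
Step 3 — remaining eigenvalues from the quadratic λ² - 9λ + 18 = 0:
  Δ = 9² - 4·18 = 81 - 72 = 9,  λ = (9 ± √9)/2 = (9 ± 3)/2 = 6 or 3.
  Sorted: λ_1 = 6,  λ_2 = 3,  λ_3 = 1  (check: sum = 10 = tr ✓).

Step 4 — unit eigenvector for λ_1 = 6: v spans the null space of (Sigma - λ_1 I), whose rows are
  r_1 = (-3, 1, -2),  r_2 = (1, -2, -1),  r_3 = (-2, -1, -3).
  v is orthogonal to every row, so take v ∝ r_1 × r_2 = ((1)·(-1) - (-2)·(-2), (-2)·(1) - (-3)·(-1), (-3)·(-2) - (1)·(1)) = (-5, -5, 5).
  Rescale (divide by 5; multiply by -1 so the first nonzero entry is positive): u = (1, 1, -1).
  ||u|| = √((1)² + (1)² + (-1)²) = √(3) ≈ 1.7321,  v_1 = u/||u|| ≈ (0.5774, 0.5774, -0.5774) (||v_1|| = 1).

λ_1 = 6,  λ_2 = 3,  λ_3 = 1;  v_1 ≈ (0.5774, 0.5774, -0.5774)


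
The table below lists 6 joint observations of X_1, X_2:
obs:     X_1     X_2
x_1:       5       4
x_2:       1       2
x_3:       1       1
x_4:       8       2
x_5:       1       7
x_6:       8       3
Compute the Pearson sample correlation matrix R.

Step 1 — column means:
  mean(X_1) = (5 + 1 + 1 + 8 + 1 + 8) / 6 = 24/6 = 4
  mean(X_2) = (4 + 2 + 1 + 2 + 7 + 3) / 6 = 19/6 = 3.1667

Step 2 — sample variances and covariances s[i,j] = (1/(n-1)) · Σ_k (x_{k,i} - mean_i) · (x_{k,j} - mean_j), with n-1 = 5:
  s[X_1,X_1] = ((1)·(1) + (-3)·(-3) + (-3)·(-3) + (4)·(4) + (-3)·(-3) + (4)·(4)) / 5 = 60/5 = 12
  s[X_1,X_2] = ((1)·(0.8333) + (-3)·(-1.1667) + (-3)·(-2.1667) + (4)·(-1.1667) + (-3)·(3.8333) + (4)·(-0.1667)) / 5 = -6/5 = -1.2
  s[X_2,X_2] = ((0.8333)·(0.8333) + (-1.1667)·(-1.1667) + (-2.1667)·(-2.1667) + (-1.1667)·(-1.1667) + (3.8333)·(3.8333) + (-0.1667)·(-0.1667)) / 5 = 22.8333/5 = 4.5667
  Sample standard deviations s_i = √(s[i,i]):
  s(X_1) = √(12) = 3.4641
  s(X_2) = √(4.5667) = 2.137

Step 3 — r_{ij} = s_{ij} / (s_i · s_j):
  r[X_1,X_1] = 1 (diagonal).
  r[X_1,X_2] = -1.2 / (3.4641 · 2.137) = -1.2 / 7.4027 = -0.1621
  r[X_2,X_2] = 1 (diagonal).

R is symmetric with unit diagonal. Assembling:

R = [[1, -0.1621],
 [-0.1621, 1]]


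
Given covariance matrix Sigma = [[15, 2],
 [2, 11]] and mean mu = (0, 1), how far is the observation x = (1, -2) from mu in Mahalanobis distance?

Step 1 — centre the observation: (x - mu) = (1, -3).

Step 2 — invert Sigma. det(Sigma) = 15·11 - (2)² = 161.
  Sigma^{-1} = (1/det) · [[d, -b], [-b, a]] = [[0.0683, -0.0124],
 [-0.0124, 0.0932]].

Step 3 — form the quadratic (x - mu)^T · Sigma^{-1} · (x - mu):
  Sigma^{-1} · (x - mu) = (0.1056, -0.2919).
  (x - mu)^T · [Sigma^{-1} · (x - mu)] = (1)·(0.1056) + (-3)·(-0.2919) = 0.9814.

Step 4 — take square root: d = √(0.9814) ≈ 0.9906.

d(x, mu) = √(0.9814) ≈ 0.9906


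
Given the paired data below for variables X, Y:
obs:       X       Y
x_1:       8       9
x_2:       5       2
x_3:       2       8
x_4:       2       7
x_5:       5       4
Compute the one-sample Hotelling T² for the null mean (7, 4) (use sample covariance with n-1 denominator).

Step 1 — sample mean vector:
  mean(X) = (8 + 5 + 2 + 2 + 5) / 5 = 22/5 = 4.4
  mean(Y) = (9 + 2 + 8 + 7 + 4) / 5 = 30/5 = 6
  x̄ = (4.4, 6),  deviation x̄ - mu_0 = (4.4, 6) - (7, 4) = (-2.6, 2).

Step 2 — sample covariance matrix, S[i,j] = (1/(n-1)) · Σ_k (x_{k,i} - mean_i) · (x_{k,j} - mean_j), divisor n-1 = 4:
  S[X,X] = ((3.6)·(3.6) + (0.6)·(0.6) + (-2.4)·(-2.4) + (-2.4)·(-2.4) + (0.6)·(0.6)) / 4 = 25.2/4 = 6.3
  S[X,Y] = ((3.6)·(3) + (0.6)·(-4) + (-2.4)·(2) + (-2.4)·(1) + (0.6)·(-2)) / 4 = 0/4 = 0
  S[Y,Y] = ((3)·(3) + (-4)·(-4) + (2)·(2) + (1)·(1) + (-2)·(-2)) / 4 = 34/4 = 8.5
  S = [[6.3, 0],
 [0, 8.5]].

Step 3 — invert S. det(S) = 6.3·8.5 - (0)² = 53.55.
  S^{-1} = (1/det) · [[d, -b], [-b, a]] = [[0.1587, 0],
 [0, 0.1176]].

Step 4 — quadratic form (x̄ - mu_0)^T · S^{-1} · (x̄ - mu_0):
  S^{-1} · (x̄ - mu_0) = (-0.4127, 0.2353),
  (x̄ - mu_0)^T · [...] = (-2.6)·(-0.4127) + (2)·(0.2353) = 1.5436.

Step 5 — scale by n: T² = 5 · 1.5436 = 7.718.

T² ≈ 7.718


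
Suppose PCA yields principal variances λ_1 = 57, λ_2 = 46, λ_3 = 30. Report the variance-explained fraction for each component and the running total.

Step 1 — total variance = trace(Sigma) = Σ λ_i = 57 + 46 + 30 = 133.

Step 2 — fraction explained by component i = λ_i / Σ λ:
  PC1: 57/133 = 0.4286
  PC2: 46/133 = 0.3459
  PC3: 30/133 = 0.2256

Step 3 — cumulative fraction after k components = (λ_1 + ... + λ_k) / Σ λ:
  k = 1: 57/133 = 0.4286
  k = 2: (57 + 46)/133 = 103/133 = 0.7744
  k = 3: (57 + 46 + 30)/133 = 133/133 = 1

Summary (fraction, with percent):

explained: PC1 0.4286 (42.86%), PC2 0.3459 (34.59%), PC3 0.2256 (22.56%);  cumulative: 0.4286, 0.7744, 1


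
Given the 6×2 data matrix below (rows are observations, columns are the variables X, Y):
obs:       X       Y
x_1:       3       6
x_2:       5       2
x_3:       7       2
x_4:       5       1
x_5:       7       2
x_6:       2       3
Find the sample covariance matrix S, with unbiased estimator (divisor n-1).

Step 1 — column means:
  mean(X) = (3 + 5 + 7 + 5 + 7 + 2) / 6 = 29/6 = 4.8333
  mean(Y) = (6 + 2 + 2 + 1 + 2 + 3) / 6 = 16/6 = 2.6667

Step 2 — sample covariance S[i,j] = (1/(n-1)) · Σ_k (x_{k,i} - mean_i) · (x_{k,j} - mean_j), with n-1 = 5.
  S[X,X] = ((-1.8333)·(-1.8333) + (0.1667)·(0.1667) + (2.1667)·(2.1667) + (0.1667)·(0.1667) + (2.1667)·(2.1667) + (-2.8333)·(-2.8333)) / 5 = 20.8333/5 = 4.1667
  S[X,Y] = ((-1.8333)·(3.3333) + (0.1667)·(-0.6667) + (2.1667)·(-0.6667) + (0.1667)·(-1.6667) + (2.1667)·(-0.6667) + (-2.8333)·(0.3333)) / 5 = -10.3333/5 = -2.0667
  S[Y,Y] = ((3.3333)·(3.3333) + (-0.6667)·(-0.6667) + (-0.6667)·(-0.6667) + (-1.6667)·(-1.6667) + (-0.6667)·(-0.6667) + (0.3333)·(0.3333)) / 5 = 15.3333/5 = 3.0667

S is symmetric (S[j,i] = S[i,j]). Assembling:

S = [[4.1667, -2.0667],
 [-2.0667, 3.0667]]


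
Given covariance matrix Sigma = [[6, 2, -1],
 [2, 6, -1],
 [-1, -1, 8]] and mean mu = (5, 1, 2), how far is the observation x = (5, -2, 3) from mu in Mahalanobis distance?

Step 1 — centre the observation: (x - mu) = (0, -3, 1).

Step 2 — invert Sigma (cofactor / det for 3×3, or solve directly):
  Sigma^{-1} = [[0.1895, -0.0605, 0.0161],
 [-0.0605, 0.1895, 0.0161],
 [0.0161, 0.0161, 0.129]].

Step 3 — form the quadratic (x - mu)^T · Sigma^{-1} · (x - mu):
  Sigma^{-1} · (x - mu) = (0.1976, -0.5524, 0.0806).
  (x - mu)^T · [Sigma^{-1} · (x - mu)] = (0)·(0.1976) + (-3)·(-0.5524) + (1)·(0.0806) = 1.7379.

Step 4 — take square root: d = √(1.7379) ≈ 1.3183.

d(x, mu) = √(1.7379) ≈ 1.3183


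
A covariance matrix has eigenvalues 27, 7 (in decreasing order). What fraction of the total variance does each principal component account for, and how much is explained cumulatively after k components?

Step 1 — total variance = trace(Sigma) = Σ λ_i = 27 + 7 = 34.

Step 2 — fraction explained by component i = λ_i / Σ λ:
  PC1: 27/34 = 0.7941
  PC2: 7/34 = 0.2059

Step 3 — cumulative fraction after k components = (λ_1 + ... + λ_k) / Σ λ:
  k = 1: 27/34 = 0.7941
  k = 2: (27 + 7)/34 = 34/34 = 1

Summary (fraction, with percent):

explained: PC1 0.7941 (79.41%), PC2 0.2059 (20.59%);  cumulative: 0.7941, 1


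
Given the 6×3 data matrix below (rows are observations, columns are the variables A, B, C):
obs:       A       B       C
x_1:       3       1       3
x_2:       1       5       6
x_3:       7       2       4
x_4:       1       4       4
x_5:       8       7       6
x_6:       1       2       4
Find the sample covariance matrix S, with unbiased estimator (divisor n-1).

Step 1 — column means:
  mean(A) = (3 + 1 + 7 + 1 + 8 + 1) / 6 = 21/6 = 3.5
  mean(B) = (1 + 5 + 2 + 4 + 7 + 2) / 6 = 21/6 = 3.5
  mean(C) = (3 + 6 + 4 + 4 + 6 + 4) / 6 = 27/6 = 4.5

Step 2 — sample covariance S[i,j] = (1/(n-1)) · Σ_k (x_{k,i} - mean_i) · (x_{k,j} - mean_j), with n-1 = 5.
  S[A,A] = ((-0.5)·(-0.5) + (-2.5)·(-2.5) + (3.5)·(3.5) + (-2.5)·(-2.5) + (4.5)·(4.5) + (-2.5)·(-2.5)) / 5 = 51.5/5 = 10.3
  S[A,B] = ((-0.5)·(-2.5) + (-2.5)·(1.5) + (3.5)·(-1.5) + (-2.5)·(0.5) + (4.5)·(3.5) + (-2.5)·(-1.5)) / 5 = 10.5/5 = 2.1
  S[A,C] = ((-0.5)·(-1.5) + (-2.5)·(1.5) + (3.5)·(-0.5) + (-2.5)·(-0.5) + (4.5)·(1.5) + (-2.5)·(-0.5)) / 5 = 4.5/5 = 0.9
  S[B,B] = ((-2.5)·(-2.5) + (1.5)·(1.5) + (-1.5)·(-1.5) + (0.5)·(0.5) + (3.5)·(3.5) + (-1.5)·(-1.5)) / 5 = 25.5/5 = 5.1
  S[B,C] = ((-2.5)·(-1.5) + (1.5)·(1.5) + (-1.5)·(-0.5) + (0.5)·(-0.5) + (3.5)·(1.5) + (-1.5)·(-0.5)) / 5 = 12.5/5 = 2.5
  S[C,C] = ((-1.5)·(-1.5) + (1.5)·(1.5) + (-0.5)·(-0.5) + (-0.5)·(-0.5) + (1.5)·(1.5) + (-0.5)·(-0.5)) / 5 = 7.5/5 = 1.5

S is symmetric (S[j,i] = S[i,j]). Assembling:

S = [[10.3, 2.1, 0.9],
 [2.1, 5.1, 2.5],
 [0.9, 2.5, 1.5]]


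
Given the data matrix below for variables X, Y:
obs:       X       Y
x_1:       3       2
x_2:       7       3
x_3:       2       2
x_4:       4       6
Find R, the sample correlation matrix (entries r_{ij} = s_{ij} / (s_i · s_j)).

Step 1 — column means:
  mean(X) = (3 + 7 + 2 + 4) / 4 = 16/4 = 4
  mean(Y) = (2 + 3 + 2 + 6) / 4 = 13/4 = 3.25

Step 2 — sample variances and covariances s[i,j] = (1/(n-1)) · Σ_k (x_{k,i} - mean_i) · (x_{k,j} - mean_j), with n-1 = 3:
  s[X,X] = ((-1)·(-1) + (3)·(3) + (-2)·(-2) + (0)·(0)) / 3 = 14/3 = 4.6667
  s[X,Y] = ((-1)·(-1.25) + (3)·(-0.25) + (-2)·(-1.25) + (0)·(2.75)) / 3 = 3/3 = 1
  s[Y,Y] = ((-1.25)·(-1.25) + (-0.25)·(-0.25) + (-1.25)·(-1.25) + (2.75)·(2.75)) / 3 = 10.75/3 = 3.5833
  Sample standard deviations s_i = √(s[i,i]):
  s(X) = √(4.6667) = 2.1602
  s(Y) = √(3.5833) = 1.893

Step 3 — r_{ij} = s_{ij} / (s_i · s_j):
  r[X,X] = 1 (diagonal).
  r[X,Y] = 1 / (2.1602 · 1.893) = 1 / 4.0893 = 0.2445
  r[Y,Y] = 1 (diagonal).

R is symmetric with unit diagonal. Assembling:

R = [[1, 0.2445],
 [0.2445, 1]]


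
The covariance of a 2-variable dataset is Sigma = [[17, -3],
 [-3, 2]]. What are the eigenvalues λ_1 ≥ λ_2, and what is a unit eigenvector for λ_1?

Step 1 — characteristic polynomial of 2×2 Sigma:
  det(Sigma - λI) = λ² - trace · λ + det = 0.
  trace = 17 + 2 = 19, det = 17·2 - (-3)² = 25.
Step 2 — discriminant:
  Δ = trace² - 4·det = 361 - 100 = 261.
Step 3 — eigenvalues:
  λ = (trace ± √Δ)/2 = (19 ± 16.1555)/2,
  λ_1 = 17.5777,  λ_2 = 1.4223.

Step 4 — unit eigenvector for λ_1: solve (Sigma - λ_1 I)v = 0. First row:
  (17 - 17.5777)·v_x + (-3)·v_y = 0, i.e. (-0.5777)·v_x + (-3)·v_y = 0,
  so v ∝ (b, λ_1 - a) = (-3, 0.5777); multiply by -1 so the first entry is positive: u = (3, -0.5777).
  ||u|| = √((3)² + (-0.5777)²) = √(9.3338) ≈ 3.0551,
  v_1 = u/||u|| ≈ (0.982, -0.1891) (||v_1|| = 1).

λ_1 = 17.5777,  λ_2 = 1.4223;  v_1 ≈ (0.982, -0.1891)


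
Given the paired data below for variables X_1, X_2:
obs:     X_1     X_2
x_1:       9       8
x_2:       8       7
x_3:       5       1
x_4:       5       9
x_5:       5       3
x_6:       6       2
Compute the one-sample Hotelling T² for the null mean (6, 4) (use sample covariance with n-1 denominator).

Step 1 — sample mean vector:
  mean(X_1) = (9 + 8 + 5 + 5 + 5 + 6) / 6 = 38/6 = 6.3333
  mean(X_2) = (8 + 7 + 1 + 9 + 3 + 2) / 6 = 30/6 = 5
  x̄ = (6.3333, 5),  deviation x̄ - mu_0 = (6.3333, 5) - (6, 4) = (0.3333, 1).

Step 2 — sample covariance matrix, S[i,j] = (1/(n-1)) · Σ_k (x_{k,i} - mean_i) · (x_{k,j} - mean_j), divisor n-1 = 5:
  S[X_1,X_1] = ((2.6667)·(2.6667) + (1.6667)·(1.6667) + (-1.3333)·(-1.3333) + (-1.3333)·(-1.3333) + (-1.3333)·(-1.3333) + (-0.3333)·(-0.3333)) / 5 = 15.3333/5 = 3.0667
  S[X_1,X_2] = ((2.6667)·(3) + (1.6667)·(2) + (-1.3333)·(-4) + (-1.3333)·(4) + (-1.3333)·(-2) + (-0.3333)·(-3)) / 5 = 15/5 = 3
  S[X_2,X_2] = ((3)·(3) + (2)·(2) + (-4)·(-4) + (4)·(4) + (-2)·(-2) + (-3)·(-3)) / 5 = 58/5 = 11.6
  S = [[3.0667, 3],
 [3, 11.6]].

Step 3 — invert S. det(S) = 3.0667·11.6 - (3)² = 26.5733.
  S^{-1} = (1/det) · [[d, -b], [-b, a]] = [[0.4365, -0.1129],
 [-0.1129, 0.1154]].

Step 4 — quadratic form (x̄ - mu_0)^T · S^{-1} · (x̄ - mu_0):
  S^{-1} · (x̄ - mu_0) = (0.0326, 0.0778),
  (x̄ - mu_0)^T · [...] = (0.3333)·(0.0326) + (1)·(0.0778) = 0.0886.

Step 5 — scale by n: T² = 6 · 0.0886 = 0.5319.

T² ≈ 0.5319


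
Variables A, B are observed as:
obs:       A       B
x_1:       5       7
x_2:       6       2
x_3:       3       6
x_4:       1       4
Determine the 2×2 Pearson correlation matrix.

Step 1 — column means:
  mean(A) = (5 + 6 + 3 + 1) / 4 = 15/4 = 3.75
  mean(B) = (7 + 2 + 6 + 4) / 4 = 19/4 = 4.75

Step 2 — sample variances and covariances s[i,j] = (1/(n-1)) · Σ_k (x_{k,i} - mean_i) · (x_{k,j} - mean_j), with n-1 = 3:
  s[A,A] = ((1.25)·(1.25) + (2.25)·(2.25) + (-0.75)·(-0.75) + (-2.75)·(-2.75)) / 3 = 14.75/3 = 4.9167
  s[A,B] = ((1.25)·(2.25) + (2.25)·(-2.75) + (-0.75)·(1.25) + (-2.75)·(-0.75)) / 3 = -2.25/3 = -0.75
  s[B,B] = ((2.25)·(2.25) + (-2.75)·(-2.75) + (1.25)·(1.25) + (-0.75)·(-0.75)) / 3 = 14.75/3 = 4.9167
  Sample standard deviations s_i = √(s[i,i]):
  s(A) = √(4.9167) = 2.2174
  s(B) = √(4.9167) = 2.2174

Step 3 — r_{ij} = s_{ij} / (s_i · s_j):
  r[A,A] = 1 (diagonal).
  r[A,B] = -0.75 / (2.2174 · 2.2174) = -0.75 / 4.9167 = -0.1525
  r[B,B] = 1 (diagonal).

R is symmetric with unit diagonal. Assembling:

R = [[1, -0.1525],
 [-0.1525, 1]]


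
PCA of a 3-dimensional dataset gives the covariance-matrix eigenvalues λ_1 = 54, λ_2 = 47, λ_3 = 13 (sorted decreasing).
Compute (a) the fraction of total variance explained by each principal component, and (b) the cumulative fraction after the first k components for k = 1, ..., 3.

Step 1 — total variance = trace(Sigma) = Σ λ_i = 54 + 47 + 13 = 114.

Step 2 — fraction explained by component i = λ_i / Σ λ:
  PC1: 54/114 = 0.4737
  PC2: 47/114 = 0.4123
  PC3: 13/114 = 0.114

Step 3 — cumulative fraction after k components = (λ_1 + ... + λ_k) / Σ λ:
  k = 1: 54/114 = 0.4737
  k = 2: (54 + 47)/114 = 101/114 = 0.886
  k = 3: (54 + 47 + 13)/114 = 114/114 = 1

Summary (fraction, with percent):

explained: PC1 0.4737 (47.37%), PC2 0.4123 (41.23%), PC3 0.114 (11.4%);  cumulative: 0.4737, 0.886, 1


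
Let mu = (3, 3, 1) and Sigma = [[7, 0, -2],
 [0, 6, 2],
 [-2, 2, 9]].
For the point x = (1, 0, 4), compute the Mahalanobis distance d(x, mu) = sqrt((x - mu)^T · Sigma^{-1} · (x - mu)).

Step 1 — centre the observation: (x - mu) = (-2, -3, 3).

Step 2 — invert Sigma (cofactor / det for 3×3, or solve directly):
  Sigma^{-1} = [[0.1534, -0.0123, 0.0368],
 [-0.0123, 0.181, -0.0429],
 [0.0368, -0.0429, 0.1288]].

Step 3 — form the quadratic (x - mu)^T · Sigma^{-1} · (x - mu):
  Sigma^{-1} · (x - mu) = (-0.1595, -0.6472, 0.4417).
  (x - mu)^T · [Sigma^{-1} · (x - mu)] = (-2)·(-0.1595) + (-3)·(-0.6472) + (3)·(0.4417) = 3.5859.

Step 4 — take square root: d = √(3.5859) ≈ 1.8936.

d(x, mu) = √(3.5859) ≈ 1.8936


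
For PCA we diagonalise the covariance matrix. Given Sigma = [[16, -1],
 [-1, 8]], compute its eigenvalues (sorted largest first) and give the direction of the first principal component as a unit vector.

Step 1 — characteristic polynomial of 2×2 Sigma:
  det(Sigma - λI) = λ² - trace · λ + det = 0.
  trace = 16 + 8 = 24, det = 16·8 - (-1)² = 127.
Step 2 — discriminant:
  Δ = trace² - 4·det = 576 - 508 = 68.
Step 3 — eigenvalues:
  λ = (trace ± √Δ)/2 = (24 ± 8.2462)/2,
  λ_1 = 16.1231,  λ_2 = 7.8769.

Step 4 — unit eigenvector for λ_1: solve (Sigma - λ_1 I)v = 0. First row:
  (16 - 16.1231)·v_x + (-1)·v_y = 0, i.e. (-0.1231)·v_x + (-1)·v_y = 0,
  so v ∝ (b, λ_1 - a) = (-1, 0.1231); multiply by -1 so the first entry is positive: u = (1, -0.1231).
  ||u|| = √((1)² + (-0.1231)²) = √(1.0152) ≈ 1.0075,
  v_1 = u/||u|| ≈ (0.9925, -0.1222) (||v_1|| = 1).

λ_1 = 16.1231,  λ_2 = 7.8769;  v_1 ≈ (0.9925, -0.1222)


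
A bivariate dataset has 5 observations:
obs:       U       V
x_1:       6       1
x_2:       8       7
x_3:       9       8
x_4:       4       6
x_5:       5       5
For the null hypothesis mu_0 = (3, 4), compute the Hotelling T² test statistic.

Step 1 — sample mean vector:
  mean(U) = (6 + 8 + 9 + 4 + 5) / 5 = 32/5 = 6.4
  mean(V) = (1 + 7 + 8 + 6 + 5) / 5 = 27/5 = 5.4
  x̄ = (6.4, 5.4),  deviation x̄ - mu_0 = (6.4, 5.4) - (3, 4) = (3.4, 1.4).

Step 2 — sample covariance matrix, S[i,j] = (1/(n-1)) · Σ_k (x_{k,i} - mean_i) · (x_{k,j} - mean_j), divisor n-1 = 4:
  S[U,U] = ((-0.4)·(-0.4) + (1.6)·(1.6) + (2.6)·(2.6) + (-2.4)·(-2.4) + (-1.4)·(-1.4)) / 4 = 17.2/4 = 4.3
  S[U,V] = ((-0.4)·(-4.4) + (1.6)·(1.6) + (2.6)·(2.6) + (-2.4)·(0.6) + (-1.4)·(-0.4)) / 4 = 10.2/4 = 2.55
  S[V,V] = ((-4.4)·(-4.4) + (1.6)·(1.6) + (2.6)·(2.6) + (0.6)·(0.6) + (-0.4)·(-0.4)) / 4 = 29.2/4 = 7.3
  S = [[4.3, 2.55],
 [2.55, 7.3]].

Step 3 — invert S. det(S) = 4.3·7.3 - (2.55)² = 24.8875.
  S^{-1} = (1/det) · [[d, -b], [-b, a]] = [[0.2933, -0.1025],
 [-0.1025, 0.1728]].

Step 4 — quadratic form (x̄ - mu_0)^T · S^{-1} · (x̄ - mu_0):
  S^{-1} · (x̄ - mu_0) = (0.8538, -0.1065),
  (x̄ - mu_0)^T · [...] = (3.4)·(0.8538) + (1.4)·(-0.1065) = 2.754.

Step 5 — scale by n: T² = 5 · 2.754 = 13.77.

T² ≈ 13.77


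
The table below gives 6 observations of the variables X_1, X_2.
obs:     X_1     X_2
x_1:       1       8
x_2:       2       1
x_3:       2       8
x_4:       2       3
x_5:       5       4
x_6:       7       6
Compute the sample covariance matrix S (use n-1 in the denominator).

Step 1 — column means:
  mean(X_1) = (1 + 2 + 2 + 2 + 5 + 7) / 6 = 19/6 = 3.1667
  mean(X_2) = (8 + 1 + 8 + 3 + 4 + 6) / 6 = 30/6 = 5

Step 2 — sample covariance S[i,j] = (1/(n-1)) · Σ_k (x_{k,i} - mean_i) · (x_{k,j} - mean_j), with n-1 = 5.
  S[X_1,X_1] = ((-2.1667)·(-2.1667) + (-1.1667)·(-1.1667) + (-1.1667)·(-1.1667) + (-1.1667)·(-1.1667) + (1.8333)·(1.8333) + (3.8333)·(3.8333)) / 5 = 26.8333/5 = 5.3667
  S[X_1,X_2] = ((-2.1667)·(3) + (-1.1667)·(-4) + (-1.1667)·(3) + (-1.1667)·(-2) + (1.8333)·(-1) + (3.8333)·(1)) / 5 = -1/5 = -0.2
  S[X_2,X_2] = ((3)·(3) + (-4)·(-4) + (3)·(3) + (-2)·(-2) + (-1)·(-1) + (1)·(1)) / 5 = 40/5 = 8

S is symmetric (S[j,i] = S[i,j]). Assembling:

S = [[5.3667, -0.2],
 [-0.2, 8]]


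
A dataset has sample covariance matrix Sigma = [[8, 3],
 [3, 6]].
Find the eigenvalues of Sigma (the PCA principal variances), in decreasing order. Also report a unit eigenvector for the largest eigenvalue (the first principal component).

Step 1 — characteristic polynomial of 2×2 Sigma:
  det(Sigma - λI) = λ² - trace · λ + det = 0.
  trace = 8 + 6 = 14, det = 8·6 - (3)² = 39.
Step 2 — discriminant:
  Δ = trace² - 4·det = 196 - 156 = 40.
Step 3 — eigenvalues:
  λ = (trace ± √Δ)/2 = (14 ± 6.3246)/2,
  λ_1 = 10.1623,  λ_2 = 3.8377.

Step 4 — unit eigenvector for λ_1: solve (Sigma - λ_1 I)v = 0. First row:
  (8 - 10.1623)·v_x + (3)·v_y = 0, i.e. (-2.1623)·v_x + (3)·v_y = 0,
  so v ∝ (b, λ_1 - a) = (3, 2.1623) = u.
  ||u|| = √((3)² + (2.1623)²) = √(13.6754) ≈ 3.698,
  v_1 = u/||u|| ≈ (0.8112, 0.5847) (||v_1|| = 1).

λ_1 = 10.1623,  λ_2 = 3.8377;  v_1 ≈ (0.8112, 0.5847)


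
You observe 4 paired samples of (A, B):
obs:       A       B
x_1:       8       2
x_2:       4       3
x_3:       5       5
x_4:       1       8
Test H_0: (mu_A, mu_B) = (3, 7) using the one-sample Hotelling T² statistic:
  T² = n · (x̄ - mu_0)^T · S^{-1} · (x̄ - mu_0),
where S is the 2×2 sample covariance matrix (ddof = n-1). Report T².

Step 1 — sample mean vector:
  mean(A) = (8 + 4 + 5 + 1) / 4 = 18/4 = 4.5
  mean(B) = (2 + 3 + 5 + 8) / 4 = 18/4 = 4.5
  x̄ = (4.5, 4.5),  deviation x̄ - mu_0 = (4.5, 4.5) - (3, 7) = (1.5, -2.5).

Step 2 — sample covariance matrix, S[i,j] = (1/(n-1)) · Σ_k (x_{k,i} - mean_i) · (x_{k,j} - mean_j), divisor n-1 = 3:
  S[A,A] = ((3.5)·(3.5) + (-0.5)·(-0.5) + (0.5)·(0.5) + (-3.5)·(-3.5)) / 3 = 25/3 = 8.3333
  S[A,B] = ((3.5)·(-2.5) + (-0.5)·(-1.5) + (0.5)·(0.5) + (-3.5)·(3.5)) / 3 = -20/3 = -6.6667
  S[B,B] = ((-2.5)·(-2.5) + (-1.5)·(-1.5) + (0.5)·(0.5) + (3.5)·(3.5)) / 3 = 21/3 = 7
  S = [[8.3333, -6.6667],
 [-6.6667, 7]].

Step 3 — invert S. det(S) = 8.3333·7 - (-6.6667)² = 13.8889.
  S^{-1} = (1/det) · [[d, -b], [-b, a]] = [[0.504, 0.48],
 [0.48, 0.6]].

Step 4 — quadratic form (x̄ - mu_0)^T · S^{-1} · (x̄ - mu_0):
  S^{-1} · (x̄ - mu_0) = (-0.444, -0.78),
  (x̄ - mu_0)^T · [...] = (1.5)·(-0.444) + (-2.5)·(-0.78) = 1.284.

Step 5 — scale by n: T² = 4 · 1.284 = 5.136.

T² ≈ 5.136


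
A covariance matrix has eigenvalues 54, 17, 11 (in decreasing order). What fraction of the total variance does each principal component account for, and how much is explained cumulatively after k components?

Step 1 — total variance = trace(Sigma) = Σ λ_i = 54 + 17 + 11 = 82.

Step 2 — fraction explained by component i = λ_i / Σ λ:
  PC1: 54/82 = 0.6585
  PC2: 17/82 = 0.2073
  PC3: 11/82 = 0.1341

Step 3 — cumulative fraction after k components = (λ_1 + ... + λ_k) / Σ λ:
  k = 1: 54/82 = 0.6585
  k = 2: (54 + 17)/82 = 71/82 = 0.8659
  k = 3: (54 + 17 + 11)/82 = 82/82 = 1

Summary (fraction, with percent):

explained: PC1 0.6585 (65.85%), PC2 0.2073 (20.73%), PC3 0.1341 (13.41%);  cumulative: 0.6585, 0.8659, 1


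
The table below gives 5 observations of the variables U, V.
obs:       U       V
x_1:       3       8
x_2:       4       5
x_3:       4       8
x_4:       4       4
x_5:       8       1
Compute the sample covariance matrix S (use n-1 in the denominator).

Step 1 — column means:
  mean(U) = (3 + 4 + 4 + 4 + 8) / 5 = 23/5 = 4.6
  mean(V) = (8 + 5 + 8 + 4 + 1) / 5 = 26/5 = 5.2

Step 2 — sample covariance S[i,j] = (1/(n-1)) · Σ_k (x_{k,i} - mean_i) · (x_{k,j} - mean_j), with n-1 = 4.
  S[U,U] = ((-1.6)·(-1.6) + (-0.6)·(-0.6) + (-0.6)·(-0.6) + (-0.6)·(-0.6) + (3.4)·(3.4)) / 4 = 15.2/4 = 3.8
  S[U,V] = ((-1.6)·(2.8) + (-0.6)·(-0.2) + (-0.6)·(2.8) + (-0.6)·(-1.2) + (3.4)·(-4.2)) / 4 = -19.6/4 = -4.9
  S[V,V] = ((2.8)·(2.8) + (-0.2)·(-0.2) + (2.8)·(2.8) + (-1.2)·(-1.2) + (-4.2)·(-4.2)) / 4 = 34.8/4 = 8.7

S is symmetric (S[j,i] = S[i,j]). Assembling:

S = [[3.8, -4.9],
 [-4.9, 8.7]]


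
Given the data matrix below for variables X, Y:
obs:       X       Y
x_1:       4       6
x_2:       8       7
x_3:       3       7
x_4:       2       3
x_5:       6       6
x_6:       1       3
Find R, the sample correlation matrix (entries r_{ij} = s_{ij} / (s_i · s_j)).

Step 1 — column means:
  mean(X) = (4 + 8 + 3 + 2 + 6 + 1) / 6 = 24/6 = 4
  mean(Y) = (6 + 7 + 7 + 3 + 6 + 3) / 6 = 32/6 = 5.3333

Step 2 — sample variances and covariances s[i,j] = (1/(n-1)) · Σ_k (x_{k,i} - mean_i) · (x_{k,j} - mean_j), with n-1 = 5:
  s[X,X] = ((0)·(0) + (4)·(4) + (-1)·(-1) + (-2)·(-2) + (2)·(2) + (-3)·(-3)) / 5 = 34/5 = 6.8
  s[X,Y] = ((0)·(0.6667) + (4)·(1.6667) + (-1)·(1.6667) + (-2)·(-2.3333) + (2)·(0.6667) + (-3)·(-2.3333)) / 5 = 18/5 = 3.6
  s[Y,Y] = ((0.6667)·(0.6667) + (1.6667)·(1.6667) + (1.6667)·(1.6667) + (-2.3333)·(-2.3333) + (0.6667)·(0.6667) + (-2.3333)·(-2.3333)) / 5 = 17.3333/5 = 3.4667
  Sample standard deviations s_i = √(s[i,i]):
  s(X) = √(6.8) = 2.6077
  s(Y) = √(3.4667) = 1.8619

Step 3 — r_{ij} = s_{ij} / (s_i · s_j):
  r[X,X] = 1 (diagonal).
  r[X,Y] = 3.6 / (2.6077 · 1.8619) = 3.6 / 4.8552 = 0.7415
  r[Y,Y] = 1 (diagonal).

R is symmetric with unit diagonal. Assembling:

R = [[1, 0.7415],
 [0.7415, 1]]


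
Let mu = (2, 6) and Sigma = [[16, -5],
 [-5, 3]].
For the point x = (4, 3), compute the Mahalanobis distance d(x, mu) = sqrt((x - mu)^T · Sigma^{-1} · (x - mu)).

Step 1 — centre the observation: (x - mu) = (2, -3).

Step 2 — invert Sigma. det(Sigma) = 16·3 - (-5)² = 23.
  Sigma^{-1} = (1/det) · [[d, -b], [-b, a]] = [[0.1304, 0.2174],
 [0.2174, 0.6957]].

Step 3 — form the quadratic (x - mu)^T · Sigma^{-1} · (x - mu):
  Sigma^{-1} · (x - mu) = (-0.3913, -1.6522).
  (x - mu)^T · [Sigma^{-1} · (x - mu)] = (2)·(-0.3913) + (-3)·(-1.6522) = 4.1739.

Step 4 — take square root: d = √(4.1739) ≈ 2.043.

d(x, mu) = √(4.1739) ≈ 2.043


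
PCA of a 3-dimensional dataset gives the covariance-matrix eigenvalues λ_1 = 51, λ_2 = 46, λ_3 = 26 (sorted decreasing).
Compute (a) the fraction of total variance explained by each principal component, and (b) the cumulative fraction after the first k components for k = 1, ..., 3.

Step 1 — total variance = trace(Sigma) = Σ λ_i = 51 + 46 + 26 = 123.

Step 2 — fraction explained by component i = λ_i / Σ λ:
  PC1: 51/123 = 0.4146
  PC2: 46/123 = 0.374
  PC3: 26/123 = 0.2114

Step 3 — cumulative fraction after k components = (λ_1 + ... + λ_k) / Σ λ:
  k = 1: 51/123 = 0.4146
  k = 2: (51 + 46)/123 = 97/123 = 0.7886
  k = 3: (51 + 46 + 26)/123 = 123/123 = 1

Summary (fraction, with percent):

explained: PC1 0.4146 (41.46%), PC2 0.374 (37.4%), PC3 0.2114 (21.14%);  cumulative: 0.4146, 0.7886, 1


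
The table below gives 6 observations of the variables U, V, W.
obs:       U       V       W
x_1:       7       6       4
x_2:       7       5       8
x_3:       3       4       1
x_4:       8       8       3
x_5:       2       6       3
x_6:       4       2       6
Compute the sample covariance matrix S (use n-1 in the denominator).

Step 1 — column means:
  mean(U) = (7 + 7 + 3 + 8 + 2 + 4) / 6 = 31/6 = 5.1667
  mean(V) = (6 + 5 + 4 + 8 + 6 + 2) / 6 = 31/6 = 5.1667
  mean(W) = (4 + 8 + 1 + 3 + 3 + 6) / 6 = 25/6 = 4.1667

Step 2 — sample covariance S[i,j] = (1/(n-1)) · Σ_k (x_{k,i} - mean_i) · (x_{k,j} - mean_j), with n-1 = 5.
  S[U,U] = ((1.8333)·(1.8333) + (1.8333)·(1.8333) + (-2.1667)·(-2.1667) + (2.8333)·(2.8333) + (-3.1667)·(-3.1667) + (-1.1667)·(-1.1667)) / 5 = 30.8333/5 = 6.1667
  S[U,V] = ((1.8333)·(0.8333) + (1.8333)·(-0.1667) + (-2.1667)·(-1.1667) + (2.8333)·(2.8333) + (-3.1667)·(0.8333) + (-1.1667)·(-3.1667)) / 5 = 12.8333/5 = 2.5667
  S[U,W] = ((1.8333)·(-0.1667) + (1.8333)·(3.8333) + (-2.1667)·(-3.1667) + (2.8333)·(-1.1667) + (-3.1667)·(-1.1667) + (-1.1667)·(1.8333)) / 5 = 11.8333/5 = 2.3667
  S[V,V] = ((0.8333)·(0.8333) + (-0.1667)·(-0.1667) + (-1.1667)·(-1.1667) + (2.8333)·(2.8333) + (0.8333)·(0.8333) + (-3.1667)·(-3.1667)) / 5 = 20.8333/5 = 4.1667
  S[V,W] = ((0.8333)·(-0.1667) + (-0.1667)·(3.8333) + (-1.1667)·(-3.1667) + (2.8333)·(-1.1667) + (0.8333)·(-1.1667) + (-3.1667)·(1.8333)) / 5 = -7.1667/5 = -1.4333
  S[W,W] = ((-0.1667)·(-0.1667) + (3.8333)·(3.8333) + (-3.1667)·(-3.1667) + (-1.1667)·(-1.1667) + (-1.1667)·(-1.1667) + (1.8333)·(1.8333)) / 5 = 30.8333/5 = 6.1667

S is symmetric (S[j,i] = S[i,j]). Assembling:

S = [[6.1667, 2.5667, 2.3667],
 [2.5667, 4.1667, -1.4333],
 [2.3667, -1.4333, 6.1667]]


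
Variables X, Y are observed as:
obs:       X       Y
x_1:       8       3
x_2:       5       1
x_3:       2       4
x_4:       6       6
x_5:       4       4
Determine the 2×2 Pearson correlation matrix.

Step 1 — column means:
  mean(X) = (8 + 5 + 2 + 6 + 4) / 5 = 25/5 = 5
  mean(Y) = (3 + 1 + 4 + 6 + 4) / 5 = 18/5 = 3.6

Step 2 — sample variances and covariances s[i,j] = (1/(n-1)) · Σ_k (x_{k,i} - mean_i) · (x_{k,j} - mean_j), with n-1 = 4:
  s[X,X] = ((3)·(3) + (0)·(0) + (-3)·(-3) + (1)·(1) + (-1)·(-1)) / 4 = 20/4 = 5
  s[X,Y] = ((3)·(-0.6) + (0)·(-2.6) + (-3)·(0.4) + (1)·(2.4) + (-1)·(0.4)) / 4 = -1/4 = -0.25
  s[Y,Y] = ((-0.6)·(-0.6) + (-2.6)·(-2.6) + (0.4)·(0.4) + (2.4)·(2.4) + (0.4)·(0.4)) / 4 = 13.2/4 = 3.3
  Sample standard deviations s_i = √(s[i,i]):
  s(X) = √(5) = 2.2361
  s(Y) = √(3.3) = 1.8166

Step 3 — r_{ij} = s_{ij} / (s_i · s_j):
  r[X,X] = 1 (diagonal).
  r[X,Y] = -0.25 / (2.2361 · 1.8166) = -0.25 / 4.062 = -0.0615
  r[Y,Y] = 1 (diagonal).

R is symmetric with unit diagonal. Assembling:

R = [[1, -0.0615],
 [-0.0615, 1]]


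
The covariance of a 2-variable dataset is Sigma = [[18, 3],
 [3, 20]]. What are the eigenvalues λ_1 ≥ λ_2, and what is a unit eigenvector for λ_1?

Step 1 — characteristic polynomial of 2×2 Sigma:
  det(Sigma - λI) = λ² - trace · λ + det = 0.
  trace = 18 + 20 = 38, det = 18·20 - (3)² = 351.
Step 2 — discriminant:
  Δ = trace² - 4·det = 1444 - 1404 = 40.
Step 3 — eigenvalues:
  λ = (trace ± √Δ)/2 = (38 ± 6.3246)/2,
  λ_1 = 22.1623,  λ_2 = 15.8377.

Step 4 — unit eigenvector for λ_1: solve (Sigma - λ_1 I)v = 0. First row:
  (18 - 22.1623)·v_x + (3)·v_y = 0, i.e. (-4.1623)·v_x + (3)·v_y = 0,
  so v ∝ (b, λ_1 - a) = (3, 4.1623) = u.
  ||u|| = √((3)² + (4.1623)²) = √(26.3246) ≈ 5.1307,
  v_1 = u/||u|| ≈ (0.5847, 0.8112) (||v_1|| = 1).

λ_1 = 22.1623,  λ_2 = 15.8377;  v_1 ≈ (0.5847, 0.8112)


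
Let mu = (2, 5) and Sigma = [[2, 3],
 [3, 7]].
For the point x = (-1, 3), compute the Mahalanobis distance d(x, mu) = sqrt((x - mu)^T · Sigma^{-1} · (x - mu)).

Step 1 — centre the observation: (x - mu) = (-3, -2).

Step 2 — invert Sigma. det(Sigma) = 2·7 - (3)² = 5.
  Sigma^{-1} = (1/det) · [[d, -b], [-b, a]] = [[1.4, -0.6],
 [-0.6, 0.4]].

Step 3 — form the quadratic (x - mu)^T · Sigma^{-1} · (x - mu):
  Sigma^{-1} · (x - mu) = (-3, 1).
  (x - mu)^T · [Sigma^{-1} · (x - mu)] = (-3)·(-3) + (-2)·(1) = 7.

Step 4 — take square root: d = √(7) ≈ 2.6458.

d(x, mu) = √(7) ≈ 2.6458


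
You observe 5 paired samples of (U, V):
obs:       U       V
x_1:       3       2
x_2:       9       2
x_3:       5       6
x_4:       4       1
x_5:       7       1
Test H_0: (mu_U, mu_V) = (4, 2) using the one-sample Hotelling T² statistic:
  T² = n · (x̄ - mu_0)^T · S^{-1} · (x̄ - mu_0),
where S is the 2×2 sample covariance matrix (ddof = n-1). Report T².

Step 1 — sample mean vector:
  mean(U) = (3 + 9 + 5 + 4 + 7) / 5 = 28/5 = 5.6
  mean(V) = (2 + 2 + 6 + 1 + 1) / 5 = 12/5 = 2.4
  x̄ = (5.6, 2.4),  deviation x̄ - mu_0 = (5.6, 2.4) - (4, 2) = (1.6, 0.4).

Step 2 — sample covariance matrix, S[i,j] = (1/(n-1)) · Σ_k (x_{k,i} - mean_i) · (x_{k,j} - mean_j), divisor n-1 = 4:
  S[U,U] = ((-2.6)·(-2.6) + (3.4)·(3.4) + (-0.6)·(-0.6) + (-1.6)·(-1.6) + (1.4)·(1.4)) / 4 = 23.2/4 = 5.8
  S[U,V] = ((-2.6)·(-0.4) + (3.4)·(-0.4) + (-0.6)·(3.6) + (-1.6)·(-1.4) + (1.4)·(-1.4)) / 4 = -2.2/4 = -0.55
  S[V,V] = ((-0.4)·(-0.4) + (-0.4)·(-0.4) + (3.6)·(3.6) + (-1.4)·(-1.4) + (-1.4)·(-1.4)) / 4 = 17.2/4 = 4.3
  S = [[5.8, -0.55],
 [-0.55, 4.3]].

Step 3 — invert S. det(S) = 5.8·4.3 - (-0.55)² = 24.6375.
  S^{-1} = (1/det) · [[d, -b], [-b, a]] = [[0.1745, 0.0223],
 [0.0223, 0.2354]].

Step 4 — quadratic form (x̄ - mu_0)^T · S^{-1} · (x̄ - mu_0):
  S^{-1} · (x̄ - mu_0) = (0.2882, 0.1299),
  (x̄ - mu_0)^T · [...] = (1.6)·(0.2882) + (0.4)·(0.1299) = 0.513.

Step 5 — scale by n: T² = 5 · 0.513 = 2.5652.

T² ≈ 2.5652


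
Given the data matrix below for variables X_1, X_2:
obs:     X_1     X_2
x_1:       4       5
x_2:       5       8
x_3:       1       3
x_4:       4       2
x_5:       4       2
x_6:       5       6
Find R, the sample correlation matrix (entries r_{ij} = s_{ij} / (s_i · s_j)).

Step 1 — column means:
  mean(X_1) = (4 + 5 + 1 + 4 + 4 + 5) / 6 = 23/6 = 3.8333
  mean(X_2) = (5 + 8 + 3 + 2 + 2 + 6) / 6 = 26/6 = 4.3333

Step 2 — sample variances and covariances s[i,j] = (1/(n-1)) · Σ_k (x_{k,i} - mean_i) · (x_{k,j} - mean_j), with n-1 = 5:
  s[X_1,X_1] = ((0.1667)·(0.1667) + (1.1667)·(1.1667) + (-2.8333)·(-2.8333) + (0.1667)·(0.1667) + (0.1667)·(0.1667) + (1.1667)·(1.1667)) / 5 = 10.8333/5 = 2.1667
  s[X_1,X_2] = ((0.1667)·(0.6667) + (1.1667)·(3.6667) + (-2.8333)·(-1.3333) + (0.1667)·(-2.3333) + (0.1667)·(-2.3333) + (1.1667)·(1.6667)) / 5 = 9.3333/5 = 1.8667
  s[X_2,X_2] = ((0.6667)·(0.6667) + (3.6667)·(3.6667) + (-1.3333)·(-1.3333) + (-2.3333)·(-2.3333) + (-2.3333)·(-2.3333) + (1.6667)·(1.6667)) / 5 = 29.3333/5 = 5.8667
  Sample standard deviations s_i = √(s[i,i]):
  s(X_1) = √(2.1667) = 1.472
  s(X_2) = √(5.8667) = 2.4221

Step 3 — r_{ij} = s_{ij} / (s_i · s_j):
  r[X_1,X_1] = 1 (diagonal).
  r[X_1,X_2] = 1.8667 / (1.472 · 2.4221) = 1.8667 / 3.5653 = 0.5236
  r[X_2,X_2] = 1 (diagonal).

R is symmetric with unit diagonal. Assembling:

R = [[1, 0.5236],
 [0.5236, 1]]


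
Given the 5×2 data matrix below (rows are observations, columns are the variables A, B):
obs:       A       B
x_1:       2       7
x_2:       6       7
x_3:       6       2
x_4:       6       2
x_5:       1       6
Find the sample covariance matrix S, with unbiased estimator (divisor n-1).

Step 1 — column means:
  mean(A) = (2 + 6 + 6 + 6 + 1) / 5 = 21/5 = 4.2
  mean(B) = (7 + 7 + 2 + 2 + 6) / 5 = 24/5 = 4.8

Step 2 — sample covariance S[i,j] = (1/(n-1)) · Σ_k (x_{k,i} - mean_i) · (x_{k,j} - mean_j), with n-1 = 4.
  S[A,A] = ((-2.2)·(-2.2) + (1.8)·(1.8) + (1.8)·(1.8) + (1.8)·(1.8) + (-3.2)·(-3.2)) / 4 = 24.8/4 = 6.2
  S[A,B] = ((-2.2)·(2.2) + (1.8)·(2.2) + (1.8)·(-2.8) + (1.8)·(-2.8) + (-3.2)·(1.2)) / 4 = -14.8/4 = -3.7
  S[B,B] = ((2.2)·(2.2) + (2.2)·(2.2) + (-2.8)·(-2.8) + (-2.8)·(-2.8) + (1.2)·(1.2)) / 4 = 26.8/4 = 6.7

S is symmetric (S[j,i] = S[i,j]). Assembling:

S = [[6.2, -3.7],
 [-3.7, 6.7]]


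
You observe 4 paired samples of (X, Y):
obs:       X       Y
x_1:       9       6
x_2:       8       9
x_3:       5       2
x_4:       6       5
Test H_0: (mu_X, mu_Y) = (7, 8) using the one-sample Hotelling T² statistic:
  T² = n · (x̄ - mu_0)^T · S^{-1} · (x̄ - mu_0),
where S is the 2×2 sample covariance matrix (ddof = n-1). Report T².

Step 1 — sample mean vector:
  mean(X) = (9 + 8 + 5 + 6) / 4 = 28/4 = 7
  mean(Y) = (6 + 9 + 2 + 5) / 4 = 22/4 = 5.5
  x̄ = (7, 5.5),  deviation x̄ - mu_0 = (7, 5.5) - (7, 8) = (0, -2.5).

Step 2 — sample covariance matrix, S[i,j] = (1/(n-1)) · Σ_k (x_{k,i} - mean_i) · (x_{k,j} - mean_j), divisor n-1 = 3:
  S[X,X] = ((2)·(2) + (1)·(1) + (-2)·(-2) + (-1)·(-1)) / 3 = 10/3 = 3.3333
  S[X,Y] = ((2)·(0.5) + (1)·(3.5) + (-2)·(-3.5) + (-1)·(-0.5)) / 3 = 12/3 = 4
  S[Y,Y] = ((0.5)·(0.5) + (3.5)·(3.5) + (-3.5)·(-3.5) + (-0.5)·(-0.5)) / 3 = 25/3 = 8.3333
  S = [[3.3333, 4],
 [4, 8.3333]].

Step 3 — invert S. det(S) = 3.3333·8.3333 - (4)² = 11.7778.
  S^{-1} = (1/det) · [[d, -b], [-b, a]] = [[0.7075, -0.3396],
 [-0.3396, 0.283]].

Step 4 — quadratic form (x̄ - mu_0)^T · S^{-1} · (x̄ - mu_0):
  S^{-1} · (x̄ - mu_0) = (0.8491, -0.7075),
  (x̄ - mu_0)^T · [...] = (0)·(0.8491) + (-2.5)·(-0.7075) = 1.7689.

Step 5 — scale by n: T² = 4 · 1.7689 = 7.0755.

T² ≈ 7.0755


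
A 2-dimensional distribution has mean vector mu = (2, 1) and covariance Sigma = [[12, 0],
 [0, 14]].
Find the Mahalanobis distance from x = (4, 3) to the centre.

Step 1 — centre the observation: (x - mu) = (2, 2).

Step 2 — invert Sigma. det(Sigma) = 12·14 - (0)² = 168.
  Sigma^{-1} = (1/det) · [[d, -b], [-b, a]] = [[0.0833, 0],
 [0, 0.0714]].

Step 3 — form the quadratic (x - mu)^T · Sigma^{-1} · (x - mu):
  Sigma^{-1} · (x - mu) = (0.1667, 0.1429).
  (x - mu)^T · [Sigma^{-1} · (x - mu)] = (2)·(0.1667) + (2)·(0.1429) = 0.619.

Step 4 — take square root: d = √(0.619) ≈ 0.7868.

d(x, mu) = √(0.619) ≈ 0.7868


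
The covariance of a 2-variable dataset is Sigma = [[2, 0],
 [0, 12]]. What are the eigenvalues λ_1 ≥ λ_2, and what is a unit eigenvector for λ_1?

Step 1 — characteristic polynomial of 2×2 Sigma:
  det(Sigma - λI) = λ² - trace · λ + det = 0.
  trace = 2 + 12 = 14, det = 2·12 - (0)² = 24.
Step 2 — discriminant:
  Δ = trace² - 4·det = 196 - 96 = 100.
Step 3 — eigenvalues:
  λ = (trace ± √Δ)/2 = (14 ± 10)/2,
  λ_1 = 12,  λ_2 = 2.

Step 4 — unit eigenvector for λ_1: Sigma is diagonal, so its eigenvectors are the coordinate axes. λ_1 = 12 is the diagonal entry on the second coordinate axis, hence
  v_1 = (0, 1) (||v_1|| = 1).

λ_1 = 12,  λ_2 = 2;  v_1 ≈ (0, 1)
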